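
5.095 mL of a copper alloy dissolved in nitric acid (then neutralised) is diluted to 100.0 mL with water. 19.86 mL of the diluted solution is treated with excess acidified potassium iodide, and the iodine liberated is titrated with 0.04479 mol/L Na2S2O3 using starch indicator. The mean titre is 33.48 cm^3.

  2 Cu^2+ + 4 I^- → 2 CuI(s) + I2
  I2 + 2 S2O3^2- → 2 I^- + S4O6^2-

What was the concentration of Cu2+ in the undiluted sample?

n(S2O3^2-) = 0.03348 × 0.04479 = 1.500 × 10^-3 mol
n(I2) = n(S2O3^2-)/2 = 7.498 × 10^-4 mol
From the 2:1 ratio, n(Cu2+) in the aliquot = 2/1 × 7.498 × 10^-4 = 1.500 × 10^-3 mol
[Cu2+]_dilute = 1.500 × 10^-3 / 0.01986 = 0.07551 mol/L
[Cu2+]_original = 0.07551 × 100.0/5.095 = 1.482 mol/L

1.482 mol/L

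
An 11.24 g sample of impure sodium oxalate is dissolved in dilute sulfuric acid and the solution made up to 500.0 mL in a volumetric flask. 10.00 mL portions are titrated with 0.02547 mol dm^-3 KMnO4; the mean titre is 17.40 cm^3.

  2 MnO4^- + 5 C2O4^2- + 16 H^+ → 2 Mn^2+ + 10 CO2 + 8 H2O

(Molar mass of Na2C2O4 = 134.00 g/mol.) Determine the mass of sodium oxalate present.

7.423 g

n(KMnO4) per titration = 0.01740 × 0.02547 = 4.432 × 10^-4 mol
From the 5:2 ratio, n(Na2C2O4) in each aliquot = 5/2 × 4.432 × 10^-4 = 1.108 × 10^-3 mol
n(Na2C2O4) in the whole flask = 1.108 × 10^-3 × 500.0/10.00 = 0.05540 mol
mass of Na2C2O4 = 0.05540 × 134.00 = 7.423 g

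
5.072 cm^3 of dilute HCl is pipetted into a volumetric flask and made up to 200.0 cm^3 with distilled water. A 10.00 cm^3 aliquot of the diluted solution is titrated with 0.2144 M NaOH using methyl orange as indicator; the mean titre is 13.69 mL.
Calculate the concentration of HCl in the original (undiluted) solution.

11.57 M

HCl + NaOH → NaCl + H2O
n(NaOH) = 0.01369 × 0.2144 = 2.935 × 10^-3 mol
n(HCl) in the aliquot = 2.935 × 10^-3 mol (1:1 ratio)
[HCl]_dilute = 2.935 × 10^-3 / 0.01000 = 0.2935 mol/L
Dilution factor = 200.0 / 5.072 = 39.43
[HCl]_stock = 0.2935 × 39.43 = 11.57 mol/L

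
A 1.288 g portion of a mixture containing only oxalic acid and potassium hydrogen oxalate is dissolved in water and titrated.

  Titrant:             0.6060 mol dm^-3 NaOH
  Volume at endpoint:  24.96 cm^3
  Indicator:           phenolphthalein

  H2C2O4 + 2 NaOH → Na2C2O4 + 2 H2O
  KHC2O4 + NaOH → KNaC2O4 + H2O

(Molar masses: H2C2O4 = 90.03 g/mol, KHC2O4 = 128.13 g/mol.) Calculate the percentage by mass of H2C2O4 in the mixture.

27.33 %

n(NaOH) = 0.02496 × 0.6060 = 0.01513 mol
Let x = n(H2C2O4), y = n(KHC2O4).
Titrant: 2x + 1y = 0.01513;  mass: 90.03x + 128.13y = 1.288
Solving, x = 3.911 × 10^-3 mol, y = 7.305 × 10^-3 mol
mass of H2C2O4 = 3.911 × 10^-3 × 90.03 = 0.3521 g
% H2C2O4 = 0.3521 / 1.288 × 100 = 27.33 %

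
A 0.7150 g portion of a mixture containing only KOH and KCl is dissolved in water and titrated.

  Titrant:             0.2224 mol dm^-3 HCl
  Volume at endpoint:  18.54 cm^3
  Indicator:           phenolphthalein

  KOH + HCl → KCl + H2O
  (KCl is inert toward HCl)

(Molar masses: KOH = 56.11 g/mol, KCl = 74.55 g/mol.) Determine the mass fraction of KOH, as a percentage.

32.36 %

n(HCl) = 0.01854 × 0.2224 = 4.123 × 10^-3 mol
Let x = n(KOH), y = n(KCl).
Titrant: 1x = 4.123 × 10^-3;  mass: 56.11x + 74.55y = 0.7150
Solving, x = 4.123 × 10^-3 mol, y = 6.487 × 10^-3 mol
mass of KOH = 4.123 × 10^-3 × 56.11 = 0.2314 g
% KOH = 0.2314 / 0.7150 × 100 = 32.36 %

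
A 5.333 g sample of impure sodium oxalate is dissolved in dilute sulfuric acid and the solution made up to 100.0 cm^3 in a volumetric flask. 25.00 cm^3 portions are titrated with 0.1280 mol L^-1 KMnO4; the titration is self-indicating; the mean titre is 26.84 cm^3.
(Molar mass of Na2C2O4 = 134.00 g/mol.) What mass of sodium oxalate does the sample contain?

4.604 g

2 MnO4^- + 5 C2O4^2- + 16 H^+ → 2 Mn^2+ + 10 CO2 + 8 H2O
n(KMnO4) per titration = 0.02684 × 0.1280 = 3.436 × 10^-3 mol
From the 5:2 ratio, n(Na2C2O4) in each aliquot = 5/2 × 3.436 × 10^-3 = 8.589 × 10^-3 mol
n(Na2C2O4) in the whole flask = 8.589 × 10^-3 × 100.0/25.00 = 0.03436 mol
mass of Na2C2O4 = 0.03436 × 134.00 = 4.604 g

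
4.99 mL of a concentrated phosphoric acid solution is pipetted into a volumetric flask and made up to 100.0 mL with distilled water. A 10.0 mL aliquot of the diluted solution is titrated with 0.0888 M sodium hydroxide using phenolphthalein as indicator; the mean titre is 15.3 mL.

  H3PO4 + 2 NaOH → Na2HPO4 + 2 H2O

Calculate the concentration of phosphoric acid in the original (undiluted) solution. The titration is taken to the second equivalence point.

1.36 M

n(NaOH) = 0.0153 × 0.0888 = 1.36 × 10^-3 mol
From the 1:2 ratio, n(H3PO4) in the aliquot = 1/2 × 1.36 × 10^-3 = 6.79 × 10^-4 mol
[H3PO4]_dilute = 6.79 × 10^-4 / 0.0100 = 0.0679 mol/L
Dilution factor = 100.0 / 4.99 = 20.04
[H3PO4]_stock = 0.0679 × 20.04 = 1.36 mol/L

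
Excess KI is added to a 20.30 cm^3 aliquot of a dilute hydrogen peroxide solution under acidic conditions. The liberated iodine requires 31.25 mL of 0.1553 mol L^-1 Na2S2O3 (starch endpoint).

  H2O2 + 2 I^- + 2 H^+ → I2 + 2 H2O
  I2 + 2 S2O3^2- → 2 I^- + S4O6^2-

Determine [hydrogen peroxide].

0.1195 mol/L

n(S2O3^2-) = 0.03125 × 0.1553 = 4.853 × 10^-3 mol
n(I2) = n(S2O3^2-)/2 = 2.427 × 10^-3 mol
n(H2O2) in the aliquot = 2.427 × 10^-3 mol (1:1 ratio)
[H2O2] = 2.427 × 10^-3 / 0.02030 = 0.1195 mol/L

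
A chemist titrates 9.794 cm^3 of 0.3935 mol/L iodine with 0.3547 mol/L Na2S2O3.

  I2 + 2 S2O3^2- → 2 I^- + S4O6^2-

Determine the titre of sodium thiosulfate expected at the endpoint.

21.73 mL

n(I2) = 0.009794 L × 0.3935 mol/L = 3.854 × 10^-3 mol
From the 2:1 stoichiometry, n(Na2S2O3) = 2/1 × 3.854 × 10^-3 = 7.708 × 10^-3 mol
V(Na2S2O3) = 7.708 × 10^-3 mol / 0.3547 mol/L = 0.02173 L = 21.73 mL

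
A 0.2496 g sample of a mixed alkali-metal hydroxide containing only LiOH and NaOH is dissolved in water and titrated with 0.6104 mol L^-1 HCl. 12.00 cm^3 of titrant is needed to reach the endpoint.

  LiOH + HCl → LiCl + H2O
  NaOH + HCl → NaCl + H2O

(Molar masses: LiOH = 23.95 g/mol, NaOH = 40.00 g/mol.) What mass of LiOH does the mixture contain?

n(HCl) = 0.01200 × 0.6104 = 7.325 × 10^-3 mol
Let x = n(LiOH), y = n(NaOH).
Titrant: 1x + 1y = 7.325 × 10^-3;  mass: 23.95x + 40.00y = 0.2496
Solving, x = 2.704 × 10^-3 mol, y = 4.621 × 10^-3 mol
mass of LiOH = 2.704 × 10^-3 × 23.95 = 0.06475 g

0.06475 g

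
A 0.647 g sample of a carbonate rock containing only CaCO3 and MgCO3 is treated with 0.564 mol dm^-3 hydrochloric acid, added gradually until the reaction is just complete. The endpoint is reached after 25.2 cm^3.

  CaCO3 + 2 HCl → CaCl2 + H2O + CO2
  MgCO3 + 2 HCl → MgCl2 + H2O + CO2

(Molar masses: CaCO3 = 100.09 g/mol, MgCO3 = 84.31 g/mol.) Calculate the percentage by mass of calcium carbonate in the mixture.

46.9 %

n(HCl) = 0.0252 × 0.564 = 0.0142 mol
Let x = n(CaCO3), y = n(MgCO3).
Titrant: 2x + 2y = 0.0142;  mass: 100.09x + 84.31y = 0.647
Solving, x = 3.03 × 10^-3 mol, y = 4.07 × 10^-3 mol
mass of CaCO3 = 3.03 × 10^-3 × 100.09 = 0.304 g
% CaCO3 = 0.304 / 0.647 × 100 = 46.9 %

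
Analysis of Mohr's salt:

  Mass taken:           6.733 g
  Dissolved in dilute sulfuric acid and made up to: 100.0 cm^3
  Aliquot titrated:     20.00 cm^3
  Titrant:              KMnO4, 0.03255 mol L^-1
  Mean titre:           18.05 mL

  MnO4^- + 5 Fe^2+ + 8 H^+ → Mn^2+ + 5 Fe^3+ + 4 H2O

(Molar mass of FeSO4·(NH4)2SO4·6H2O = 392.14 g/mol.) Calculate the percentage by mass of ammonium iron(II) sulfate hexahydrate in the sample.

85.55 %

n(KMnO4) per titration = 0.01805 × 0.03255 = 5.875 × 10^-4 mol
From the 5:1 ratio, n(FeSO4·(NH4)2SO4·6H2O) in each aliquot = 5/1 × 5.875 × 10^-4 = 2.938 × 10^-3 mol
n(FeSO4·(NH4)2SO4·6H2O) in the whole flask = 2.938 × 10^-3 × 100.0/20.00 = 0.01469 mol
mass of FeSO4·(NH4)2SO4·6H2O = 0.01469 × 392.14 = 5.760 g
% FeSO4·(NH4)2SO4·6H2O = 5.760 / 6.733 × 100 = 85.55 %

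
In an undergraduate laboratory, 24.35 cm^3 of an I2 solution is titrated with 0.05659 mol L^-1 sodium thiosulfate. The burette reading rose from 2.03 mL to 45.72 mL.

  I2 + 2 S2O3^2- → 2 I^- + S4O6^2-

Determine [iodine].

n(Na2S2O3) = 0.04369 L × 0.05659 mol/L = 2.472 × 10^-3 mol
From the 1:2 mole ratio, n(I2) = 1/2 × 2.472 × 10^-3 = 1.236 × 10^-3 mol
[I2] = 1.236 × 10^-3 mol / 0.02435 L = 0.05077 mol/L

0.05077 mol/L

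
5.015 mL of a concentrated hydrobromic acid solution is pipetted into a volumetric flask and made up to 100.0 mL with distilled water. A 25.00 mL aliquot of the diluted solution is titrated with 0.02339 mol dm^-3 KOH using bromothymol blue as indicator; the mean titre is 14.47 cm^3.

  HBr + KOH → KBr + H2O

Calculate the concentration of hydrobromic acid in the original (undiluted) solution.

n(KOH) = 0.01447 × 0.02339 = 3.385 × 10^-4 mol
n(HBr) in the aliquot = 3.385 × 10^-4 mol (1:1 ratio)
[HBr]_dilute = 3.385 × 10^-4 / 0.02500 = 0.01354 mol/L
Dilution factor = 100.0 / 5.015 = 19.94
[HBr]_stock = 0.01354 × 19.94 = 0.2700 mol/L

0.2700 mol/L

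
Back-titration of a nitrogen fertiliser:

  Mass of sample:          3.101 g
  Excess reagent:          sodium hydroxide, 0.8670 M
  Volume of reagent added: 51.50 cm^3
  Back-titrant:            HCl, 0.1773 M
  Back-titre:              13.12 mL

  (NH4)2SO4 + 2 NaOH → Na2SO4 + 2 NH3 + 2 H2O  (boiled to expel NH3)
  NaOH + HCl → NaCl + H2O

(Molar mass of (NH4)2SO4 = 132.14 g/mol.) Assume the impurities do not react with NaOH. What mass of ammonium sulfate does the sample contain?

2.796 g

n(NaOH) added = 0.05150 × 0.8670 = 0.04465 mol
n(HCl) used in back-titration = 0.01312 × 0.1773 = 2.326 × 10^-3 mol
n(NaOH) left over = 2.326 × 10^-3 mol (1:1 ratio)
n(NaOH) consumed by analyte = 0.04465 − 2.326 × 10^-3 = 0.04232 mol
From the 1:2 ratio, n((NH4)2SO4) = 1/2 × 0.04232 = 0.02116 mol
mass of (NH4)2SO4 = 0.02116 × 132.14 = 2.796 g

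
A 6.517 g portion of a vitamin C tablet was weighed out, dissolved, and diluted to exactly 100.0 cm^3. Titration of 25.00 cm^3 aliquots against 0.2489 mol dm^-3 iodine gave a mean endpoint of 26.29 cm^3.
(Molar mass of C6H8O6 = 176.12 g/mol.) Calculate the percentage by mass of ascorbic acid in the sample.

C6H8O6 + I2 → C6H6O6 + 2 HI
n(I2) per titration = 0.02629 × 0.2489 = 6.544 × 10^-3 mol
n(C6H8O6) in each aliquot = 6.544 × 10^-3 mol (1:1 ratio)
n(C6H8O6) in the whole flask = 6.544 × 10^-3 × 100.0/25.00 = 0.02617 mol
mass of C6H8O6 = 0.02617 × 176.12 = 4.610 g
% C6H8O6 = 4.610 / 6.517 × 100 = 70.74 %

70.74 %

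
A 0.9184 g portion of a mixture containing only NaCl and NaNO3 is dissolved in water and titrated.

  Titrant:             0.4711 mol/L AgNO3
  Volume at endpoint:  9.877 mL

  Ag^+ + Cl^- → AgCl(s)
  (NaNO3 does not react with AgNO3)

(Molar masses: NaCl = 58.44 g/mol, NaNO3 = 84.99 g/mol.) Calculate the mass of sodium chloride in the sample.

0.2719 g

n(AgNO3) = 0.009877 × 0.4711 = 4.653 × 10^-3 mol
Let x = n(NaCl), y = n(NaNO3).
Titrant: 1x = 4.653 × 10^-3;  mass: 58.44x + 84.99y = 0.9184
Solving, x = 4.653 × 10^-3 mol, y = 7.606 × 10^-3 mol
mass of NaCl = 4.653 × 10^-3 × 58.44 = 0.2719 g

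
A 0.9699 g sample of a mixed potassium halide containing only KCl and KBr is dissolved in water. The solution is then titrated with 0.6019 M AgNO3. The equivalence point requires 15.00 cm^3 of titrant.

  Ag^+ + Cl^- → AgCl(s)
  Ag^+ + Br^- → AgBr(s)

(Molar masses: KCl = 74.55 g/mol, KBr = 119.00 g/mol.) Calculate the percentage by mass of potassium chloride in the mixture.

n(AgNO3) = 0.01500 × 0.6019 = 9.028 × 10^-3 mol
Let x = n(KCl), y = n(KBr).
Titrant: 1x + 1y = 9.028 × 10^-3;  mass: 74.55x + 119.00y = 0.9699
Solving, x = 2.351 × 10^-3 mol, y = 6.678 × 10^-3 mol
mass of KCl = 2.351 × 10^-3 × 74.55 = 0.1752 g
% KCl = 0.1752 / 0.9699 × 100 = 18.07 %

18.07 %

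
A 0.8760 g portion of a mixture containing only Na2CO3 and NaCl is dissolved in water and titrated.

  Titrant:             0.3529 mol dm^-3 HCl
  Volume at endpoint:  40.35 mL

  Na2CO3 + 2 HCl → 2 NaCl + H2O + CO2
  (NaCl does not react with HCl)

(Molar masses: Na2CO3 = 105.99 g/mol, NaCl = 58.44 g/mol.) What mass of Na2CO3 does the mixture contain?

0.7546 g

n(HCl) = 0.04035 × 0.3529 = 0.01424 mol
Let x = n(Na2CO3), y = n(NaCl).
Titrant: 2x = 0.01424;  mass: 105.99x + 58.44y = 0.8760
Solving, x = 7.120 × 10^-3 mol, y = 2.077 × 10^-3 mol
mass of Na2CO3 = 7.120 × 10^-3 × 105.99 = 0.7546 g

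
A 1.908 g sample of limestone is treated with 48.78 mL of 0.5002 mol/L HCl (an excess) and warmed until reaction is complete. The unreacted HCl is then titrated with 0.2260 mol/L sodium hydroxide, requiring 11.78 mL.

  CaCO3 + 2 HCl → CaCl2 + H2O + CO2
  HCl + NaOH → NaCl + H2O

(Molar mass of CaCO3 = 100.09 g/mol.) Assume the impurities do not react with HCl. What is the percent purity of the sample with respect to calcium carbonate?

n(HCl) added = 0.04878 × 0.5002 = 0.02440 mol
n(NaOH) used in back-titration = 0.01178 × 0.2260 = 2.662 × 10^-3 mol
n(HCl) left over = 2.662 × 10^-3 mol (1:1 ratio)
n(HCl) consumed by analyte = 0.02440 − 2.662 × 10^-3 = 0.02174 mol
From the 1:2 ratio, n(CaCO3) = 1/2 × 0.02174 = 0.01087 mol
mass of CaCO3 = 0.01087 × 100.09 = 1.088 g
% CaCO3 = 1.088 / 1.908 × 100 = 57.02 %

57.02 %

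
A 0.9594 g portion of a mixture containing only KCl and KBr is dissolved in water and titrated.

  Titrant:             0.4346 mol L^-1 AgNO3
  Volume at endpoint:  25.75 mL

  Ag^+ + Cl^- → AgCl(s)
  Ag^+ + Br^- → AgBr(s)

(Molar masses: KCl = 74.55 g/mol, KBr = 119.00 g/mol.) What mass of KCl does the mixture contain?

n(AgNO3) = 0.02575 × 0.4346 = 0.01119 mol
Let x = n(KCl), y = n(KBr).
Titrant: 1x + 1y = 0.01119;  mass: 74.55x + 119.00y = 0.9594
Solving, x = 8.376 × 10^-3 mol, y = 2.815 × 10^-3 mol
mass of KCl = 8.376 × 10^-3 × 74.55 = 0.6244 g

0.6244 g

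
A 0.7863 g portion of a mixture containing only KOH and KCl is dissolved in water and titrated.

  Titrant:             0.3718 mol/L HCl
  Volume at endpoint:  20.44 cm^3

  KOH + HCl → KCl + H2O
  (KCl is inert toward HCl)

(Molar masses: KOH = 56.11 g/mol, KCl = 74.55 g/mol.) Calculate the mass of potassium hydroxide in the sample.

0.4264 g

n(HCl) = 0.02044 × 0.3718 = 7.600 × 10^-3 mol
Let x = n(KOH), y = n(KCl).
Titrant: 1x = 7.600 × 10^-3;  mass: 56.11x + 74.55y = 0.7863
Solving, x = 7.600 × 10^-3 mol, y = 4.827 × 10^-3 mol
mass of KOH = 7.600 × 10^-3 × 56.11 = 0.4264 g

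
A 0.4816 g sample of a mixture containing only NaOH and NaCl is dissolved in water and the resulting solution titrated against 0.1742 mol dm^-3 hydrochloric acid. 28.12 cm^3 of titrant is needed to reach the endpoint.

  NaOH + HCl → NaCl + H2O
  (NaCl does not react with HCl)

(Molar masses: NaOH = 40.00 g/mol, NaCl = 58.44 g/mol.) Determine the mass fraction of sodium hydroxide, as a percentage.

n(HCl) = 0.02812 × 0.1742 = 4.899 × 10^-3 mol
Let x = n(NaOH), y = n(NaCl).
Titrant: 1x = 4.899 × 10^-3;  mass: 40.00x + 58.44y = 0.4816
Solving, x = 4.899 × 10^-3 mol, y = 4.888 × 10^-3 mol
mass of NaOH = 4.899 × 10^-3 × 40.00 = 0.1959 g
% NaOH = 0.1959 / 0.4816 × 100 = 40.69 %

40.69 %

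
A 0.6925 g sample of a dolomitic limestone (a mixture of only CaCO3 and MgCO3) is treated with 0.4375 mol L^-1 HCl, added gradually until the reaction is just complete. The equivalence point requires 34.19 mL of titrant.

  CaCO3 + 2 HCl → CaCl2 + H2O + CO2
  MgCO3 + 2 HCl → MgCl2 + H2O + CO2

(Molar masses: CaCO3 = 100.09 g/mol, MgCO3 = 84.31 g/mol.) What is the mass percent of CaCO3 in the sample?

56.73 %

n(HCl) = 0.03419 × 0.4375 = 0.01496 mol
Let x = n(CaCO3), y = n(MgCO3).
Titrant: 2x + 2y = 0.01496;  mass: 100.09x + 84.31y = 0.6925
Solving, x = 3.925 × 10^-3 mol, y = 3.554 × 10^-3 mol
mass of CaCO3 = 3.925 × 10^-3 × 100.09 = 0.3929 g
% CaCO3 = 0.3929 / 0.6925 × 100 = 56.73 %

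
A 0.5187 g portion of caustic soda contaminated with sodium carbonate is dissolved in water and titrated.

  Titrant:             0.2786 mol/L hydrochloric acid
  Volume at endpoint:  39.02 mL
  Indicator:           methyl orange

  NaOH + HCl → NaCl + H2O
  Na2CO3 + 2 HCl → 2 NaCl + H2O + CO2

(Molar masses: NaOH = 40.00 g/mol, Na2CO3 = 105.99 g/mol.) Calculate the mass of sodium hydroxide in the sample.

0.1767 g

n(HCl) = 0.03902 × 0.2786 = 0.01087 mol
Let x = n(NaOH), y = n(Na2CO3).
Titrant: 1x + 2y = 0.01087;  mass: 40.00x + 105.99y = 0.5187
Solving, x = 4.418 × 10^-3 mol, y = 3.227 × 10^-3 mol
mass of NaOH = 4.418 × 10^-3 × 40.00 = 0.1767 g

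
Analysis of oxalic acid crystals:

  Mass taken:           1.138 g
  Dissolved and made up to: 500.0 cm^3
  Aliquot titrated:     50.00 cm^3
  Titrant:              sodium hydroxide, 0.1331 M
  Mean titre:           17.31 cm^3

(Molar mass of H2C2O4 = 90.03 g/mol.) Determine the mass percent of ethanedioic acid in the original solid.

H2C2O4 + 2 NaOH → Na2C2O4 + 2 H2O
n(NaOH) per titration = 0.01731 × 0.1331 = 2.304 × 10^-3 mol
From the 1:2 ratio, n(H2C2O4) in each aliquot = 1/2 × 2.304 × 10^-3 = 1.152 × 10^-3 mol
n(H2C2O4) in the whole flask = 1.152 × 10^-3 × 500.0/50.00 = 0.01152 mol
mass of H2C2O4 = 0.01152 × 90.03 = 1.037 g
% H2C2O4 = 1.037 / 1.138 × 100 = 91.14 %

91.14 %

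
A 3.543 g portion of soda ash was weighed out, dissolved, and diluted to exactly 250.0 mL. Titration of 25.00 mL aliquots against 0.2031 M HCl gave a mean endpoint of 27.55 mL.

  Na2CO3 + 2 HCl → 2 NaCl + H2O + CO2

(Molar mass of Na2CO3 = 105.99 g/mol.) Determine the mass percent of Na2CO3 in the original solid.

83.69 %

n(HCl) per titration = 0.02755 × 0.2031 = 5.595 × 10^-3 mol
From the 1:2 ratio, n(Na2CO3) in each aliquot = 1/2 × 5.595 × 10^-3 = 2.798 × 10^-3 mol
n(Na2CO3) in the whole flask = 2.798 × 10^-3 × 250.0/25.00 = 0.02798 mol
mass of Na2CO3 = 0.02798 × 105.99 = 2.965 g
% Na2CO3 = 2.965 / 3.543 × 100 = 83.69 %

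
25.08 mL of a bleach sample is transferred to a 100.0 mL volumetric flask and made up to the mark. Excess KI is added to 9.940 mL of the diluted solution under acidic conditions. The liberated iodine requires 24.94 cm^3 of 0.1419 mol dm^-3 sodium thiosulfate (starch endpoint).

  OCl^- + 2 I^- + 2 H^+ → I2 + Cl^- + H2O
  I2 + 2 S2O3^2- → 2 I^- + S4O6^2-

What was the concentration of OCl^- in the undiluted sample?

n(S2O3^2-) = 0.02494 × 0.1419 = 3.539 × 10^-3 mol
n(I2) = n(S2O3^2-)/2 = 1.769 × 10^-3 mol
n(OCl^-) in the aliquot = 1.769 × 10^-3 mol (1:1 ratio)
[OCl^-]_dilute = 1.769 × 10^-3 / 0.009940 = 0.1780 mol/L
[OCl^-]_original = 0.1780 × 100.0/25.08 = 0.7098 mol/L

0.7098 mol/L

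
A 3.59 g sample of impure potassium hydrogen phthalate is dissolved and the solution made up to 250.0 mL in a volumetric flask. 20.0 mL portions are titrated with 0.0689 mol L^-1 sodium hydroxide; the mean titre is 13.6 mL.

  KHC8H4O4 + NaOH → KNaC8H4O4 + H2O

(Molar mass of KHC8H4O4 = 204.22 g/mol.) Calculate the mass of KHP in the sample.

n(NaOH) per titration = 0.0136 × 0.0689 = 9.37 × 10^-4 mol
n(KHC8H4O4) in each aliquot = 9.37 × 10^-4 mol (1:1 ratio)
n(KHC8H4O4) in the whole flask = 9.37 × 10^-4 × 250.0/20.0 = 0.0117 mol
mass of KHC8H4O4 = 0.0117 × 204.22 = 2.39 g

2.39 g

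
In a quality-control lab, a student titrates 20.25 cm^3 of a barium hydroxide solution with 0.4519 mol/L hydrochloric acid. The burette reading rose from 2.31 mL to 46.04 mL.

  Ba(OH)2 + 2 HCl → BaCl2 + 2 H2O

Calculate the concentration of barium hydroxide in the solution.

0.4879 mol/L

n(HCl) = 0.04373 L × 0.4519 mol/L = 0.01976 mol
From the 1:2 mole ratio, n(Ba(OH)2) = 1/2 × 0.01976 = 9.881 × 10^-3 mol
[Ba(OH)2] = 9.881 × 10^-3 mol / 0.02025 L = 0.4879 mol/L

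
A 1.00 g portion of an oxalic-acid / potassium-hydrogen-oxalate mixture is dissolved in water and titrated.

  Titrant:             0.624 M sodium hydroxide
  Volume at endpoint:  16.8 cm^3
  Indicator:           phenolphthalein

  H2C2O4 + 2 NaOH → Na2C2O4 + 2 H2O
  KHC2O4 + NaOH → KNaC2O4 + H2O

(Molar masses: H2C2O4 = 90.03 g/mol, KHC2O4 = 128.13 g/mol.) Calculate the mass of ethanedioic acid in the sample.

n(NaOH) = 0.0168 × 0.624 = 0.0105 mol
Let x = n(H2C2O4), y = n(KHC2O4).
Titrant: 2x + 1y = 0.0105;  mass: 90.03x + 128.13y = 1.00
Solving, x = 2.06 × 10^-3 mol, y = 6.35 × 10^-3 mol
mass of H2C2O4 = 2.06 × 10^-3 × 90.03 = 0.186 g

0.186 g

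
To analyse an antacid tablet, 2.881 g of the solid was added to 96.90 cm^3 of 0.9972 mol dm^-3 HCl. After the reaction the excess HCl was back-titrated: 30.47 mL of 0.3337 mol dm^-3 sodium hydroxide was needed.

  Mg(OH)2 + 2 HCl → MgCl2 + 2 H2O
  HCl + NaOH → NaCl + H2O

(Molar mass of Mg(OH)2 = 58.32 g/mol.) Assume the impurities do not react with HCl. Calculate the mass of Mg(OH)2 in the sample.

2.521 g

n(HCl) added = 0.09690 × 0.9972 = 0.09663 mol
n(NaOH) used in back-titration = 0.03047 × 0.3337 = 0.01017 mol
n(HCl) left over = 0.01017 mol (1:1 ratio)
n(HCl) consumed by analyte = 0.09663 − 0.01017 = 0.08646 mol
From the 1:2 ratio, n(Mg(OH)2) = 1/2 × 0.08646 = 0.04323 mol
mass of Mg(OH)2 = 0.04323 × 58.32 = 2.521 g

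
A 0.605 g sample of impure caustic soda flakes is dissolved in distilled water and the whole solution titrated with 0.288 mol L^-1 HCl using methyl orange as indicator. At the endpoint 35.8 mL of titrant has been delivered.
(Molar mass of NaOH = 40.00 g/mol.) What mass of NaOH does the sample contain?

0.412 g

NaOH + HCl → NaCl + H2O
n(HCl) = 0.0358 L × 0.288 mol/L = 0.0103 mol
n(NaOH) = 0.0103 mol (1:1 ratio)
mass of NaOH = 0.0103 × 40.00 g/mol = 0.412 g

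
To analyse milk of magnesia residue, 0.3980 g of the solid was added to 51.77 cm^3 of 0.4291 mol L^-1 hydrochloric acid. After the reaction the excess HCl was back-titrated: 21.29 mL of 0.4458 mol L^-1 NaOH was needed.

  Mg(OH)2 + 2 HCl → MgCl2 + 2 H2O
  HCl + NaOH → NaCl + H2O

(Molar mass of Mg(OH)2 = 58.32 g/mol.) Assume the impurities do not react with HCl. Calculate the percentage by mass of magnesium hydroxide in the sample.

n(HCl) added = 0.05177 × 0.4291 = 0.02221 mol
n(NaOH) used in back-titration = 0.02129 × 0.4458 = 9.491 × 10^-3 mol
n(HCl) left over = 9.491 × 10^-3 mol (1:1 ratio)
n(HCl) consumed by analyte = 0.02221 − 9.491 × 10^-3 = 0.01272 mol
From the 1:2 ratio, n(Mg(OH)2) = 1/2 × 0.01272 = 6.362 × 10^-3 mol
mass of Mg(OH)2 = 6.362 × 10^-3 × 58.32 = 0.3710 g
% Mg(OH)2 = 0.3710 / 0.3980 × 100 = 93.22 %

93.22 %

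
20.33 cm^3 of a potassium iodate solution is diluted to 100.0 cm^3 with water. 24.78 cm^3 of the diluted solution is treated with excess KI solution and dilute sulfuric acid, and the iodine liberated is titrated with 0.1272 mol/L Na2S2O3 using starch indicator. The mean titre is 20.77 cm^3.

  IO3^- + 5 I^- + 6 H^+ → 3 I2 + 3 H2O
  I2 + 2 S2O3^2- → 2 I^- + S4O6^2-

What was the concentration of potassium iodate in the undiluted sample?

0.08740 mol/L

n(S2O3^2-) = 0.02077 × 0.1272 = 2.642 × 10^-3 mol
n(I2) = n(S2O3^2-)/2 = 1.321 × 10^-3 mol
From the 1:3 ratio, n(IO3^-) in the aliquot = 1/3 × 1.321 × 10^-3 = 4.403 × 10^-4 mol
[IO3^-]_dilute = 4.403 × 10^-4 / 0.02478 = 0.01777 mol/L
[IO3^-]_original = 0.01777 × 100.0/20.33 = 0.08740 mol/L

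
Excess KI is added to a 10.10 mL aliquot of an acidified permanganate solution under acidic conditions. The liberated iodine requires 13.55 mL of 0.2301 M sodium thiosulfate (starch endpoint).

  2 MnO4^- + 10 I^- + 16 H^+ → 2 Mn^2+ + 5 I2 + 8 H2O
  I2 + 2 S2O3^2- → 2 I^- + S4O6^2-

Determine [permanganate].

n(S2O3^2-) = 0.01355 × 0.2301 = 3.118 × 10^-3 mol
n(I2) = n(S2O3^2-)/2 = 1.559 × 10^-3 mol
From the 2:5 ratio, n(MnO4^-) in the aliquot = 2/5 × 1.559 × 10^-3 = 6.236 × 10^-4 mol
[MnO4^-] = 6.236 × 10^-4 / 0.01010 = 0.06174 mol/L

0.06174 M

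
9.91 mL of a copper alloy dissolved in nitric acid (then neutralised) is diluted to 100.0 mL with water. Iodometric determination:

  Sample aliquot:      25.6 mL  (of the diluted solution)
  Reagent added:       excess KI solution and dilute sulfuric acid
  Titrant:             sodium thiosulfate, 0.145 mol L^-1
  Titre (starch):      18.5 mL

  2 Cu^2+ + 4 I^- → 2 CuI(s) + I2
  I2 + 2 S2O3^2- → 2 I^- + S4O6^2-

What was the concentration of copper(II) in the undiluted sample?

n(S2O3^2-) = 0.0185 × 0.145 = 2.68 × 10^-3 mol
n(I2) = n(S2O3^2-)/2 = 1.34 × 10^-3 mol
From the 2:1 ratio, n(Cu2+) in the aliquot = 2/1 × 1.34 × 10^-3 = 2.68 × 10^-3 mol
[Cu2+]_dilute = 2.68 × 10^-3 / 0.0256 = 0.105 mol/L
[Cu2+]_original = 0.105 × 100.0/9.91 = 1.06 mol/L

1.06 mol/L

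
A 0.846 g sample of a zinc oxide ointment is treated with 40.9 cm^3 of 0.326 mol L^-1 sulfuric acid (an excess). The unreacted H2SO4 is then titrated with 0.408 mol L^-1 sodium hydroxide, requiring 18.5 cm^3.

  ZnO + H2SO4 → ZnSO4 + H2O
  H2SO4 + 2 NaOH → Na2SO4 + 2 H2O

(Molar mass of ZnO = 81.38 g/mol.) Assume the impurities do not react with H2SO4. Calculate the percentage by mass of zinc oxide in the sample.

n(H2SO4) added = 0.0409 × 0.326 = 0.0133 mol
n(NaOH) used in back-titration = 0.0185 × 0.408 = 7.55 × 10^-3 mol
From the 1:2 ratio, n(H2SO4) left over = 1/2 × 7.55 × 10^-3 = 3.77 × 10^-3 mol
n(H2SO4) consumed by analyte = 0.0133 − 3.77 × 10^-3 = 9.56 × 10^-3 mol
n(ZnO) = 9.56 × 10^-3 mol (1:1 ratio)
mass of ZnO = 9.56 × 10^-3 × 81.38 = 0.778 g
% ZnO = 0.778 / 0.846 × 100 = 92.0 %

92.0 %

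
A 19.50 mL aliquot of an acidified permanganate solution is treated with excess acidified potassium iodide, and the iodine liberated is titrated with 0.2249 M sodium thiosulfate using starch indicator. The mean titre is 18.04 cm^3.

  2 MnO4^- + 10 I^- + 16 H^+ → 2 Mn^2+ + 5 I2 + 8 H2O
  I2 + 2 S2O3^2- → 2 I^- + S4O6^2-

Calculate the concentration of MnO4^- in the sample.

n(S2O3^2-) = 0.01804 × 0.2249 = 4.057 × 10^-3 mol
n(I2) = n(S2O3^2-)/2 = 2.029 × 10^-3 mol
From the 2:5 ratio, n(MnO4^-) in the aliquot = 2/5 × 2.029 × 10^-3 = 8.114 × 10^-4 mol
[MnO4^-] = 8.114 × 10^-4 / 0.01950 = 0.04161 mol/L

0.04161 M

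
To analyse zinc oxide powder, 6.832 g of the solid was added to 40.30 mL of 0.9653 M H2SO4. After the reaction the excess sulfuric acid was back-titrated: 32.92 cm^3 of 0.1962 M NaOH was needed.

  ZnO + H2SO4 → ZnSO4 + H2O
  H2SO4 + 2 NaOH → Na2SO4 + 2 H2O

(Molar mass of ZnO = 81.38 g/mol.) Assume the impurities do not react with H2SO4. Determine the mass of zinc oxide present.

n(H2SO4) added = 0.04030 × 0.9653 = 0.03890 mol
n(NaOH) used in back-titration = 0.03292 × 0.1962 = 6.459 × 10^-3 mol
From the 1:2 ratio, n(H2SO4) left over = 1/2 × 6.459 × 10^-3 = 3.229 × 10^-3 mol
n(H2SO4) consumed by analyte = 0.03890 − 3.229 × 10^-3 = 0.03567 mol
n(ZnO) = 0.03567 mol (1:1 ratio)
mass of ZnO = 0.03567 × 81.38 = 2.903 g

2.903 g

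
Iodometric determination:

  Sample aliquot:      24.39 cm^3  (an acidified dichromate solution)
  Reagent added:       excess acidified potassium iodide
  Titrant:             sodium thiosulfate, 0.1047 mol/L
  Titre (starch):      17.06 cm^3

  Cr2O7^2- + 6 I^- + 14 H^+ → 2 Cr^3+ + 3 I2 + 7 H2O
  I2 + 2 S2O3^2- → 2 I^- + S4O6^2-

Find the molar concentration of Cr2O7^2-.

n(S2O3^2-) = 0.01706 × 0.1047 = 1.786 × 10^-3 mol
n(I2) = n(S2O3^2-)/2 = 8.931 × 10^-4 mol
From the 1:3 ratio, n(Cr2O7^2-) in the aliquot = 1/3 × 8.931 × 10^-4 = 2.977 × 10^-4 mol
[Cr2O7^2-] = 2.977 × 10^-4 / 0.02439 = 0.01221 mol/L

0.01221 mol/L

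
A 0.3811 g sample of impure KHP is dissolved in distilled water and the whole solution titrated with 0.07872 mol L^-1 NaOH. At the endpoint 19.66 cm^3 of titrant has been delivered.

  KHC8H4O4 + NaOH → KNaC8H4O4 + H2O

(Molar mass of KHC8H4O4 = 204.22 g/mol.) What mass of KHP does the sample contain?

0.3161 g

n(NaOH) = 0.01966 L × 0.07872 mol/L = 1.548 × 10^-3 mol
n(KHC8H4O4) = 1.548 × 10^-3 mol (1:1 ratio)
mass of KHC8H4O4 = 1.548 × 10^-3 × 204.22 g/mol = 0.3161 g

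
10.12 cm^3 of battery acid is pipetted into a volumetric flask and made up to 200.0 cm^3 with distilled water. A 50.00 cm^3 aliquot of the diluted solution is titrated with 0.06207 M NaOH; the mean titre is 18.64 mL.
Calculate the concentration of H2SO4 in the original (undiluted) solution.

H2SO4 + 2 NaOH → Na2SO4 + 2 H2O
n(NaOH) = 0.01864 × 0.06207 = 1.157 × 10^-3 mol
From the 1:2 ratio, n(H2SO4) in the aliquot = 1/2 × 1.157 × 10^-3 = 5.785 × 10^-4 mol
[H2SO4]_dilute = 5.785 × 10^-4 / 0.05000 = 0.01157 mol/L
Dilution factor = 200.0 / 10.12 = 19.76
[H2SO4]_stock = 0.01157 × 19.76 = 0.2287 mol/L

0.2287 M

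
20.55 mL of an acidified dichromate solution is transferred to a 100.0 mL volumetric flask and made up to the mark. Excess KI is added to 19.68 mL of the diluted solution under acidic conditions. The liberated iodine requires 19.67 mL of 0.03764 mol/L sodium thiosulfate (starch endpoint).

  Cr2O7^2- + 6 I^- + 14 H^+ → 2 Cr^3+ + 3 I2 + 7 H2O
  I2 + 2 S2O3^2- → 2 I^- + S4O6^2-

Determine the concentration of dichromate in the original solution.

n(S2O3^2-) = 0.01967 × 0.03764 = 7.404 × 10^-4 mol
n(I2) = n(S2O3^2-)/2 = 3.702 × 10^-4 mol
From the 1:3 ratio, n(Cr2O7^2-) in the aliquot = 1/3 × 3.702 × 10^-4 = 1.234 × 10^-4 mol
[Cr2O7^2-]_dilute = 1.234 × 10^-4 / 0.01968 = 0.006270 mol/L
[Cr2O7^2-]_original = 0.006270 × 100.0/20.55 = 0.03051 mol/L

0.03051 mol/L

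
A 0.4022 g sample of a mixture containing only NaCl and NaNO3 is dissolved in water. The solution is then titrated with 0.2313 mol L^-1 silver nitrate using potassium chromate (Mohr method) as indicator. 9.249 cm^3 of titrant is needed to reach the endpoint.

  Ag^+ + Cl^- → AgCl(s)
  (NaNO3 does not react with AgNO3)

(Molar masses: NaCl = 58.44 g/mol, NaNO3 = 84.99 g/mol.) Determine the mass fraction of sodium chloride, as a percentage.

31.08 %

n(AgNO3) = 0.009249 × 0.2313 = 2.139 × 10^-3 mol
Let x = n(NaCl), y = n(NaNO3).
Titrant: 1x = 2.139 × 10^-3;  mass: 58.44x + 84.99y = 0.4022
Solving, x = 2.139 × 10^-3 mol, y = 3.261 × 10^-3 mol
mass of NaCl = 2.139 × 10^-3 × 58.44 = 0.1250 g
% NaCl = 0.1250 / 0.4022 × 100 = 31.08 %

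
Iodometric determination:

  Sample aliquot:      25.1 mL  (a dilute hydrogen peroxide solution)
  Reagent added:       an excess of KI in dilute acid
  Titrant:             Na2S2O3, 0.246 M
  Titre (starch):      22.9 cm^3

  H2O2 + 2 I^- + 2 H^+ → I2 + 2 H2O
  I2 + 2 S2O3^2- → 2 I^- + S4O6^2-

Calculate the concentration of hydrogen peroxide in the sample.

n(S2O3^2-) = 0.0229 × 0.246 = 5.63 × 10^-3 mol
n(I2) = n(S2O3^2-)/2 = 2.82 × 10^-3 mol
n(H2O2) in the aliquot = 2.82 × 10^-3 mol (1:1 ratio)
[H2O2] = 2.82 × 10^-3 / 0.0251 = 0.112 mol/L

0.112 M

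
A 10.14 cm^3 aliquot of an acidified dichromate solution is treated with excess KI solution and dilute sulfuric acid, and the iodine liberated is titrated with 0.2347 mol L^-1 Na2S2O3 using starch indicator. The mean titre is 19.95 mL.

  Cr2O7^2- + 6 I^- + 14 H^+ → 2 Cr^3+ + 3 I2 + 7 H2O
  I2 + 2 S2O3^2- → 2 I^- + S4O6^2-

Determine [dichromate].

0.07696 mol/L

n(S2O3^2-) = 0.01995 × 0.2347 = 4.682 × 10^-3 mol
n(I2) = n(S2O3^2-)/2 = 2.341 × 10^-3 mol
From the 1:3 ratio, n(Cr2O7^2-) in the aliquot = 1/3 × 2.341 × 10^-3 = 7.804 × 10^-4 mol
[Cr2O7^2-] = 7.804 × 10^-4 / 0.01014 = 0.07696 mol/L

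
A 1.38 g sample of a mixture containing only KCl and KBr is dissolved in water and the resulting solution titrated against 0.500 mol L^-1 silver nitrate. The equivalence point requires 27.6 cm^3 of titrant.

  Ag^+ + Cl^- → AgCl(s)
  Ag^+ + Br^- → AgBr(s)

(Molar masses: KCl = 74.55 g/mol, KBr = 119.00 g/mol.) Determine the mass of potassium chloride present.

n(AgNO3) = 0.0276 × 0.500 = 0.0138 mol
Let x = n(KCl), y = n(KBr).
Titrant: 1x + 1y = 0.0138;  mass: 74.55x + 119.00y = 1.38
Solving, x = 5.90 × 10^-3 mol, y = 7.90 × 10^-3 mol
mass of KCl = 5.90 × 10^-3 × 74.55 = 0.440 g

0.440 g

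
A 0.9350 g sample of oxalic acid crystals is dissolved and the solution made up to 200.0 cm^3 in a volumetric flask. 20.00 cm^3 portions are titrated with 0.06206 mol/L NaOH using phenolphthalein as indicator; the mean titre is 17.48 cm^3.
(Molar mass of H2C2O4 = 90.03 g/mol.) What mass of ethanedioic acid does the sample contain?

H2C2O4 + 2 NaOH → Na2C2O4 + 2 H2O
n(NaOH) per titration = 0.01748 × 0.06206 = 1.085 × 10^-3 mol
From the 1:2 ratio, n(H2C2O4) in each aliquot = 1/2 × 1.085 × 10^-3 = 5.424 × 10^-4 mol
n(H2C2O4) in the whole flask = 5.424 × 10^-4 × 200.0/20.00 = 5.424 × 10^-3 mol
mass of H2C2O4 = 5.424 × 10^-3 × 90.03 = 0.4883 g

0.4883 g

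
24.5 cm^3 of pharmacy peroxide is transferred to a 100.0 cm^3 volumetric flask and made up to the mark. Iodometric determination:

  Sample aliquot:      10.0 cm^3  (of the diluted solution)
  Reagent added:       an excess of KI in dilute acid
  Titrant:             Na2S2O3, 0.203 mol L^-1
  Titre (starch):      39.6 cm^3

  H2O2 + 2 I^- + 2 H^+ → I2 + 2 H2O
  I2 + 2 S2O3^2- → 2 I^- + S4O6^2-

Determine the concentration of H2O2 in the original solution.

1.64 mol/L

n(S2O3^2-) = 0.0396 × 0.203 = 8.04 × 10^-3 mol
n(I2) = n(S2O3^2-)/2 = 4.02 × 10^-3 mol
n(H2O2) in the aliquot = 4.02 × 10^-3 mol (1:1 ratio)
[H2O2]_dilute = 4.02 × 10^-3 / 0.0100 = 0.402 mol/L
[H2O2]_original = 0.402 × 100.0/24.5 = 1.64 mol/L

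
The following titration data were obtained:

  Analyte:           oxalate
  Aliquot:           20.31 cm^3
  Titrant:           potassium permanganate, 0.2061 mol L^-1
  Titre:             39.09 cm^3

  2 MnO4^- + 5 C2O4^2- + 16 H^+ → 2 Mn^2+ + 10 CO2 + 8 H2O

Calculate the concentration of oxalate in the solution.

0.9917 mol/L

n(KMnO4) = 0.03909 L × 0.2061 mol/L = 8.056 × 10^-3 mol
From the 5:2 mole ratio, n(C2O4^2-) = 5/2 × 8.056 × 10^-3 = 0.02014 mol
[C2O4^2-] = 0.02014 mol / 0.02031 L = 0.9917 mol/L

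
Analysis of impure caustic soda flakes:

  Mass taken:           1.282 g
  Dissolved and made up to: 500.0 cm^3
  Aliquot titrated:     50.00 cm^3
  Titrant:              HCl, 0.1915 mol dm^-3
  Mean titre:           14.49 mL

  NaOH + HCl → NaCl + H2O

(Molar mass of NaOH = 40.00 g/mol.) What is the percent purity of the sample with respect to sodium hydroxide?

86.58 %

n(HCl) per titration = 0.01449 × 0.1915 = 2.775 × 10^-3 mol
n(NaOH) in each aliquot = 2.775 × 10^-3 mol (1:1 ratio)
n(NaOH) in the whole flask = 2.775 × 10^-3 × 500.0/50.00 = 0.02775 mol
mass of NaOH = 0.02775 × 40.00 = 1.110 g
% NaOH = 1.110 / 1.282 × 100 = 86.58 %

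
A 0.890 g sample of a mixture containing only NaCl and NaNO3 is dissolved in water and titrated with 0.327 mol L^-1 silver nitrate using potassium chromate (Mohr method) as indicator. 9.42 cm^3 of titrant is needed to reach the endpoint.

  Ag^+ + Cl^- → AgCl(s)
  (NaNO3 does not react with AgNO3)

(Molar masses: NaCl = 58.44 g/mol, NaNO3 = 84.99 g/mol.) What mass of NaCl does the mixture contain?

0.180 g

n(AgNO3) = 0.00942 × 0.327 = 3.08 × 10^-3 mol
Let x = n(NaCl), y = n(NaNO3).
Titrant: 1x = 3.08 × 10^-3;  mass: 58.44x + 84.99y = 0.890
Solving, x = 3.08 × 10^-3 mol, y = 8.35 × 10^-3 mol
mass of NaCl = 3.08 × 10^-3 × 58.44 = 0.180 g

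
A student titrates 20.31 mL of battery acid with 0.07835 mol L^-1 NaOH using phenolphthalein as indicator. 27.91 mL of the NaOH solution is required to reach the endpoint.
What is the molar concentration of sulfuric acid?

H2SO4 + 2 NaOH → Na2SO4 + 2 H2O
n(NaOH) = 0.02791 L × 0.07835 mol/L = 2.187 × 10^-3 mol
From the 1:2 mole ratio, n(H2SO4) = 1/2 × 2.187 × 10^-3 = 1.093 × 10^-3 mol
[H2SO4] = 1.093 × 10^-3 mol / 0.02031 L = 0.05383 mol/L

0.05383 mol/L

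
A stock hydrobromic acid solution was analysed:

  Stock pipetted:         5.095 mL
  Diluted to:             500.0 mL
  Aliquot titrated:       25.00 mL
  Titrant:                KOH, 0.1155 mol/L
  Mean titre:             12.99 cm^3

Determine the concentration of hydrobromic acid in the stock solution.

HBr + KOH → KBr + H2O
n(KOH) = 0.01299 × 0.1155 = 1.500 × 10^-3 mol
n(HBr) in the aliquot = 1.500 × 10^-3 mol (1:1 ratio)
[HBr]_dilute = 1.500 × 10^-3 / 0.02500 = 0.06001 mol/L
Dilution factor = 500.0 / 5.095 = 98.14
[HBr]_stock = 0.06001 × 98.14 = 5.889 mol/L

5.889 mol/L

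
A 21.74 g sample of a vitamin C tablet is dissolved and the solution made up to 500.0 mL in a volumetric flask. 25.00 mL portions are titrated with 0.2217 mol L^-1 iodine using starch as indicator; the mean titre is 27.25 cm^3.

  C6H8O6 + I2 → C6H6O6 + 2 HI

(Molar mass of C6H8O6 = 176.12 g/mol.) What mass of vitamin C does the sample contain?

21.28 g

n(I2) per titration = 0.02725 × 0.2217 = 6.041 × 10^-3 mol
n(C6H8O6) in each aliquot = 6.041 × 10^-3 mol (1:1 ratio)
n(C6H8O6) in the whole flask = 6.041 × 10^-3 × 500.0/25.00 = 0.1208 mol
mass of C6H8O6 = 0.1208 × 176.12 = 21.28 g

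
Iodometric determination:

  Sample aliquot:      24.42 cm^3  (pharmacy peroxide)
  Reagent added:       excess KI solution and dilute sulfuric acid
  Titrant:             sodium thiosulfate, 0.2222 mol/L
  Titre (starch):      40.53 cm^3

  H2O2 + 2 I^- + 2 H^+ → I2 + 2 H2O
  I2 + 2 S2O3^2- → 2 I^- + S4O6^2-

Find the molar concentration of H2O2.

n(S2O3^2-) = 0.04053 × 0.2222 = 9.006 × 10^-3 mol
n(I2) = n(S2O3^2-)/2 = 4.503 × 10^-3 mol
n(H2O2) in the aliquot = 4.503 × 10^-3 mol (1:1 ratio)
[H2O2] = 4.503 × 10^-3 / 0.02442 = 0.1844 mol/L

0.1844 mol/L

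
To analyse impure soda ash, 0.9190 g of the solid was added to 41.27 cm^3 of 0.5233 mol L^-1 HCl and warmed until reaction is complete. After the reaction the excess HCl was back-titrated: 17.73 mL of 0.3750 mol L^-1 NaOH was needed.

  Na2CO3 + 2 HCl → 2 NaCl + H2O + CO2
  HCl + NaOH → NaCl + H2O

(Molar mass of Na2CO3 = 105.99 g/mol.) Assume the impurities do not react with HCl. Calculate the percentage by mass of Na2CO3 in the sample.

86.20 %

n(HCl) added = 0.04127 × 0.5233 = 0.02160 mol
n(NaOH) used in back-titration = 0.01773 × 0.3750 = 6.649 × 10^-3 mol
n(HCl) left over = 6.649 × 10^-3 mol (1:1 ratio)
n(HCl) consumed by analyte = 0.02160 − 6.649 × 10^-3 = 0.01495 mol
From the 1:2 ratio, n(Na2CO3) = 1/2 × 0.01495 = 7.474 × 10^-3 mol
mass of Na2CO3 = 7.474 × 10^-3 × 105.99 = 0.7922 g
% Na2CO3 = 0.7922 / 0.9190 × 100 = 86.20 %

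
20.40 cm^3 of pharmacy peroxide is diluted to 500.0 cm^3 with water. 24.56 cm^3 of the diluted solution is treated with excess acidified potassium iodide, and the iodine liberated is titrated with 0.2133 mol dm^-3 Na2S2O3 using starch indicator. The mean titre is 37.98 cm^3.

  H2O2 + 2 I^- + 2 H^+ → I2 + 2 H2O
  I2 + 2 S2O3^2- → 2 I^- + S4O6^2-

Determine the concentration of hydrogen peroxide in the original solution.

n(S2O3^2-) = 0.03798 × 0.2133 = 8.101 × 10^-3 mol
n(I2) = n(S2O3^2-)/2 = 4.051 × 10^-3 mol
n(H2O2) in the aliquot = 4.051 × 10^-3 mol (1:1 ratio)
[H2O2]_dilute = 4.051 × 10^-3 / 0.02456 = 0.1649 mol/L
[H2O2]_original = 0.1649 × 500.0/20.40 = 4.042 mol/L

4.042 mol/L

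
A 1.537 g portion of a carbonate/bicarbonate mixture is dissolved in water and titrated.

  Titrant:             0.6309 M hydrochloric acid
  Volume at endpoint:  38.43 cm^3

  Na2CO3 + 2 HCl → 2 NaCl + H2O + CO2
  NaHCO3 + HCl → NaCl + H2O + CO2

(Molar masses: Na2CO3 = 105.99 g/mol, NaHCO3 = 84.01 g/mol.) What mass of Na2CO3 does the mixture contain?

n(HCl) = 0.03843 × 0.6309 = 0.02425 mol
Let x = n(Na2CO3), y = n(NaHCO3).
Titrant: 2x + 1y = 0.02425;  mass: 105.99x + 84.01y = 1.537
Solving, x = 8.058 × 10^-3 mol, y = 8.129 × 10^-3 mol
mass of Na2CO3 = 8.058 × 10^-3 × 105.99 = 0.8541 g

0.8541 g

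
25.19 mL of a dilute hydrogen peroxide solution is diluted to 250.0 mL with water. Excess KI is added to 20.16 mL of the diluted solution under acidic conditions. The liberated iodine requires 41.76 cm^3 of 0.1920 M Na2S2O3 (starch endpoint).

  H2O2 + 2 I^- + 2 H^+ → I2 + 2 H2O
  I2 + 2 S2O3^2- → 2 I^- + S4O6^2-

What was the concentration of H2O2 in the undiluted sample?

n(S2O3^2-) = 0.04176 × 0.1920 = 8.018 × 10^-3 mol
n(I2) = n(S2O3^2-)/2 = 4.009 × 10^-3 mol
n(H2O2) in the aliquot = 4.009 × 10^-3 mol (1:1 ratio)
[H2O2]_dilute = 4.009 × 10^-3 / 0.02016 = 0.1989 mol/L
[H2O2]_original = 0.1989 × 250.0/25.19 = 1.974 mol/L

1.974 M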